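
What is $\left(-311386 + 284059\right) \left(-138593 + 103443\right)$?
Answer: $960544050$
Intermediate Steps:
$\left(-311386 + 284059\right) \left(-138593 + 103443\right) = \left(-27327\right) \left(-35150\right) = 960544050$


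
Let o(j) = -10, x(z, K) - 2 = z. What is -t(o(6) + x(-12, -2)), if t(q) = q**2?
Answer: -400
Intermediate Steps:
x(z, K) = 2 + z
-t(o(6) + x(-12, -2)) = -(-10 + (2 - 12))**2 = -(-10 - 10)**2 = -1*(-20)**2 = -1*400 = -400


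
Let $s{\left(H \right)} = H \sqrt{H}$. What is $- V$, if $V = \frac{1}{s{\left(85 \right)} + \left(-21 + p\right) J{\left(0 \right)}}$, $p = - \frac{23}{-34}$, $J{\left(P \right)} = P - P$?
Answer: $- \frac{\sqrt{85}}{7225} \approx -0.0012761$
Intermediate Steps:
$J{\left(P \right)} = 0$
$s{\left(H \right)} = H^{\frac{3}{2}}$
$p = \frac{23}{34}$ ($p = \left(-23\right) \left(- \frac{1}{34}\right) = \frac{23}{34} \approx 0.67647$)
$V = \frac{\sqrt{85}}{7225}$ ($V = \frac{1}{85^{\frac{3}{2}} + \left(-21 + \frac{23}{34}\right) 0} = \frac{1}{85 \sqrt{85} - 0} = \frac{1}{85 \sqrt{85} + 0} = \frac{1}{85 \sqrt{85}} = \frac{\sqrt{85}}{7225} \approx 0.0012761$)
$- V = - \frac{\sqrt{85}}{7225}$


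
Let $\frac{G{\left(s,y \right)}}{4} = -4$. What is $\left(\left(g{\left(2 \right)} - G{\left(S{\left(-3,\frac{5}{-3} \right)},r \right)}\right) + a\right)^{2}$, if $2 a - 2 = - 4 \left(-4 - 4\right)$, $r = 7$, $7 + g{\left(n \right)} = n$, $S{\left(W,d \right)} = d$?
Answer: $784$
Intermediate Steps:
$g{\left(n \right)} = -7 + n$
$G{\left(s,y \right)} = -16$ ($G{\left(s,y \right)} = 4 \left(-4\right) = -16$)
$a = 17$ ($a = 1 + \frac{\left(-4\right) \left(-4 - 4\right)}{2} = 1 + \frac{\left(-4\right) \left(-8\right)}{2} = 1 + \frac{1}{2} \cdot 32 = 1 + 16 = 17$)
$\left(\left(g{\left(2 \right)} - G{\left(S{\left(-3,\frac{5}{-3} \right)},r \right)}\right) + a\right)^{2} = \left(\left(\left(-7 + 2\right) - -16\right) + 17\right)^{2} = \left(\left(-5 + 16\right) + 17\right)^{2} = \left(11 + 17\right)^{2} = 28^{2} = 784$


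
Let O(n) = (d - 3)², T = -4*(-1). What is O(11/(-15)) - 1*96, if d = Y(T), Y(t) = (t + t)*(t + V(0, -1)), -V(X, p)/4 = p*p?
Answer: -87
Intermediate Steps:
V(X, p) = -4*p² (V(X, p) = -4*p*p = -4*p²)
T = 4
Y(t) = 2*t*(-4 + t) (Y(t) = (t + t)*(t - 4*(-1)²) = (2*t)*(t - 4*1) = (2*t)*(t - 4) = (2*t)*(-4 + t) = 2*t*(-4 + t))
d = 0 (d = 2*4*(-4 + 4) = 2*4*0 = 0)
O(n) = 9 (O(n) = (0 - 3)² = (-3)² = 9)
O(11/(-15)) - 1*96 = 9 - 1*96 = 9 - 96 = -87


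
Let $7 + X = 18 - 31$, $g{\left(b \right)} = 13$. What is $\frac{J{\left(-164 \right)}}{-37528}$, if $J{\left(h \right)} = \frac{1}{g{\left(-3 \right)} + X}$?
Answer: $\frac{1}{262696} \approx 3.8067 \cdot 10^{-6}$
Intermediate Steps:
$X = -20$ ($X = -7 + \left(18 - 31\right) = -7 - 13 = -20$)
$J{\left(h \right)} = - \frac{1}{7}$ ($J{\left(h \right)} = \frac{1}{13 - 20} = \frac{1}{-7} = - \frac{1}{7}$)
$\frac{J{\left(-164 \right)}}{-37528} = - \frac{1}{7 \left(-37528\right)} = \left(- \frac{1}{7}\right) \left(- \frac{1}{37528}\right) = \frac{1}{262696}$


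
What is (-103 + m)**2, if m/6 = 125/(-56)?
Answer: 10621081/784 ≈ 13547.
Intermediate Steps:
m = -375/28 (m = 6*(125/(-56)) = 6*(125*(-1/56)) = 6*(-125/56) = -375/28 ≈ -13.393)
(-103 + m)**2 = (-103 - 375/28)**2 = (-3259/28)**2 = 10621081/784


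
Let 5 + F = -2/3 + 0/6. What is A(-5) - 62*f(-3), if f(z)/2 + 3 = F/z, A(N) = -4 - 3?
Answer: 1177/9 ≈ 130.78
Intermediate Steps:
F = -17/3 (F = -5 + (-2/3 + 0/6) = -5 + (-2*1/3 + 0*(1/6)) = -5 + (-2/3 + 0) = -5 - 2/3 = -17/3 ≈ -5.6667)
A(N) = -7
f(z) = -6 - 34/(3*z) (f(z) = -6 + 2*(-17/(3*z)) = -6 - 34/(3*z))
A(-5) - 62*f(-3) = -7 - 62*(-6 - 34/3/(-3)) = -7 - 62*(-6 - 34/3*(-1/3)) = -7 - 62*(-6 + 34/9) = -7 - 62*(-20/9) = -7 + 1240/9 = 1177/9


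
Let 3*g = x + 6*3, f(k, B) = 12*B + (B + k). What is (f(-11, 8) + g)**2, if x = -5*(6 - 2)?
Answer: 76729/9 ≈ 8525.4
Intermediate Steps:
x = -20 (x = -5*4 = -20)
f(k, B) = k + 13*B
g = -2/3 (g = (-20 + 6*3)/3 = (-20 + 18)/3 = (1/3)*(-2) = -2/3 ≈ -0.66667)
(f(-11, 8) + g)**2 = ((-11 + 13*8) - 2/3)**2 = ((-11 + 104) - 2/3)**2 = (93 - 2/3)**2 = (277/3)**2 = 76729/9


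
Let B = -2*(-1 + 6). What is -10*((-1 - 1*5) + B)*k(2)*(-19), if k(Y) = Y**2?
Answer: -12160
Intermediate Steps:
B = -10 (B = -2*5 = -10)
-10*((-1 - 1*5) + B)*k(2)*(-19) = -10*((-1 - 1*5) - 10)*2**2*(-19) = -10*((-1 - 5) - 10)*4*(-19) = -10*(-6 - 10)*4*(-19) = -(-160)*4*(-19) = -10*(-64)*(-19) = 640*(-19) = -12160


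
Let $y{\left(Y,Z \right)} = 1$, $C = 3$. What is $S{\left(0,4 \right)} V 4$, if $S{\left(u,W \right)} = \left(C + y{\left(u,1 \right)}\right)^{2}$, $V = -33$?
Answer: $-2112$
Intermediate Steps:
$S{\left(u,W \right)} = 16$ ($S{\left(u,W \right)} = \left(3 + 1\right)^{2} = 4^{2} = 16$)
$S{\left(0,4 \right)} V 4 = 16 \left(-33\right) 4 = \left(-528\right) 4 = -2112$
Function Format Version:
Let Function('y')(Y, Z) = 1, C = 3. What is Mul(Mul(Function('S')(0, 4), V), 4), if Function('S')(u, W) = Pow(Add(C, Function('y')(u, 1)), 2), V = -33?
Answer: -2112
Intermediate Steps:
Function('S')(u, W) = 16 (Function('S')(u, W) = Pow(Add(3, 1), 2) = Pow(4, 2) = 16)
Mul(Mul(Function('S')(0, 4), V), 4) = Mul(Mul(16, -33), 4) = Mul(-528, 4) = -2112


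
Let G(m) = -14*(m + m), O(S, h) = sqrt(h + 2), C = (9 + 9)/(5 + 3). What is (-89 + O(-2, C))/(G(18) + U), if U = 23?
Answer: 89/481 - sqrt(17)/962 ≈ 0.18075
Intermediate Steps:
C = 9/4 (C = 18/8 = 18*(1/8) = 9/4 ≈ 2.2500)
O(S, h) = sqrt(2 + h)
G(m) = -28*m
(-89 + O(-2, C))/(G(18) + U) = (-89 + sqrt(2 + 9/4))/(-28*18 + 23) = (-89 + sqrt(17/4))/(-504 + 23) = (-89 + sqrt(17)/2)/(-481) = (-89 + sqrt(17)/2)*(-1/481) = 89/481 - sqrt(17)/962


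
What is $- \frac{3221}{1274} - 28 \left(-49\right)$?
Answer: $\frac{1744707}{1274} \approx 1369.5$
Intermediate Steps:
$- \frac{3221}{1274} - 28 \left(-49\right) = \left(-3221\right) \frac{1}{1274} - -1372 = - \frac{3221}{1274} + 1372 = \frac{1744707}{1274}$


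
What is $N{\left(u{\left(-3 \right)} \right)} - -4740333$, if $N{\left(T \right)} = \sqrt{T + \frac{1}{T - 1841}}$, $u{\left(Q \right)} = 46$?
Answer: $4740333 + \frac{\sqrt{148211355}}{1795} \approx 4.7403 \cdot 10^{6}$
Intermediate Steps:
$N{\left(T \right)} = \sqrt{T + \frac{1}{-1841 + T}}$
$N{\left(u{\left(-3 \right)} \right)} - -4740333 = \sqrt{\frac{1 + 46 \left(-1841 + 46\right)}{-1841 + 46}} - -4740333 = \sqrt{\frac{1 + 46 \left(-1795\right)}{-1795}} + 4740333 = \sqrt{- \frac{1 - 82570}{1795}} + 4740333 = \sqrt{\left(- \frac{1}{1795}\right) \left(-82569\right)} + 4740333 = \sqrt{\frac{82569}{1795}} + 4740333 = \frac{\sqrt{148211355}}{1795} + 4740333 = 4740333 + \frac{\sqrt{148211355}}{1795}$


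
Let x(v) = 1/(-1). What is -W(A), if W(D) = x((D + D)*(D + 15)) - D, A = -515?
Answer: -514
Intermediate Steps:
x(v) = -1
W(D) = -1 - D
-W(A) = -(-1 - 1*(-515)) = -(-1 + 515) = -1*514 = -514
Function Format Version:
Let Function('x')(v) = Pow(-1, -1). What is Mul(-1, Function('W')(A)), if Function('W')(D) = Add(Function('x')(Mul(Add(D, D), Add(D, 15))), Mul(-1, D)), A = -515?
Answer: -514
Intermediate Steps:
Function('x')(v) = -1
Function('W')(D) = Add(-1, Mul(-1, D))
Mul(-1, Function('W')(A)) = Mul(-1, Add(-1, Mul(-1, -515))) = Mul(-1, Add(-1, 515)) = Mul(-1, 514) = -514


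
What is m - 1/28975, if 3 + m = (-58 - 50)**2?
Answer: 337877474/28975 ≈ 11661.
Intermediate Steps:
m = 11661 (m = -3 + (-58 - 50)**2 = -3 + (-108)**2 = -3 + 11664 = 11661)
m - 1/28975 = 11661 - 1/28975 = 337877474/28975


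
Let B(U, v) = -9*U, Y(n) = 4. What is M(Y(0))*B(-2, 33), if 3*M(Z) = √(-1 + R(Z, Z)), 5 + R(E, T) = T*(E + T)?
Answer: 6*√26 ≈ 30.594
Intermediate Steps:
R(E, T) = -5 + T*(E + T)
M(Z) = √(-6 + 2*Z²)/3 (M(Z) = √(-1 + (-5 + Z² + Z*Z))/3 = √(-1 + (-5 + Z² + Z²))/3 = √(-1 + (-5 + 2*Z²))/3 = √(-6 + 2*Z²)/3)
M(Y(0))*B(-2, 33) = (√(-6 + 2*4²)/3)*(-9*(-2)) = (√(-6 + 2*16)/3)*18 = (√(-6 + 32)/3)*18 = (√26/3)*18 = 6*√26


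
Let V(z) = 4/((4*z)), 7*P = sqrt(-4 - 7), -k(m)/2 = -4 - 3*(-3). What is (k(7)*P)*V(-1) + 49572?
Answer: 49572 + 10*I*sqrt(11)/7 ≈ 49572.0 + 4.738*I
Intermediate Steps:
k(m) = -10 (k(m) = -2*(-4 - 3*(-3)) = -2*(-4 + 9) = -2*5 = -10)
P = I*sqrt(11)/7 (P = sqrt(-4 - 7)/7 = sqrt(-11)/7 = (I*sqrt(11))/7 = I*sqrt(11)/7 ≈ 0.4738*I)
V(z) = 1/z (V(z) = 4*(1/(4*z)) = 1/z)
(k(7)*P)*V(-1) + 49572 = -10*I*sqrt(11)/7/(-1) + 49572 = -10*I*sqrt(11)/7*(-1) + 49572 = 10*I*sqrt(11)/7 + 49572 = 49572 + 10*I*sqrt(11)/7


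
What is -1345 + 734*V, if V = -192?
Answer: -142273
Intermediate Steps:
-1345 + 734*V = -1345 + 734*(-192) = -1345 - 140928 = -142273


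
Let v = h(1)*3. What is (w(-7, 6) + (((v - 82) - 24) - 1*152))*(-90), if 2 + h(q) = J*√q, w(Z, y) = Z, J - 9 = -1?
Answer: 22230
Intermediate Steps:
J = 8 (J = 9 - 1 = 8)
h(q) = -2 + 8*√q
v = 18 (v = (-2 + 8*√1)*3 = (-2 + 8*1)*3 = (-2 + 8)*3 = 6*3 = 18)
(w(-7, 6) + (((v - 82) - 24) - 1*152))*(-90) = (-7 + (((18 - 82) - 24) - 1*152))*(-90) = (-7 + ((-64 - 24) - 152))*(-90) = (-7 + (-88 - 152))*(-90) = (-7 - 240)*(-90) = -247*(-90) = 22230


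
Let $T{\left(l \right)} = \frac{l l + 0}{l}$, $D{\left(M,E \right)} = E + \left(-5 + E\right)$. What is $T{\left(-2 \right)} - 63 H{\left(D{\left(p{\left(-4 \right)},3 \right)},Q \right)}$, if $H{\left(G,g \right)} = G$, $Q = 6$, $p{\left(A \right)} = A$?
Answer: $-65$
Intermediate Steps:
$D{\left(M,E \right)} = -5 + 2 E$
$T{\left(l \right)} = l$ ($T{\left(l \right)} = \frac{l^{2} + 0}{l} = \frac{l^{2}}{l} = l$)
$T{\left(-2 \right)} - 63 H{\left(D{\left(p{\left(-4 \right)},3 \right)},Q \right)} = -2 - 63 \left(-5 + 2 \cdot 3\right) = -2 - 63 \left(-5 + 6\right) = -2 - 63 = -65$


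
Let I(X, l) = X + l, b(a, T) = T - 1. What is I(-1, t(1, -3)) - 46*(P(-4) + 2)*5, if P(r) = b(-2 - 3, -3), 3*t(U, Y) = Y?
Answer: 458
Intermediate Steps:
t(U, Y) = Y/3
b(a, T) = -1 + T
P(r) = -4 (P(r) = -1 - 3 = -4)
I(-1, t(1, -3)) - 46*(P(-4) + 2)*5 = (-1 + (⅓)*(-3)) - 46*(-4 + 2)*5 = (-1 - 1) - (-92)*5 = -2 - 46*(-10) = -2 + 460 = 458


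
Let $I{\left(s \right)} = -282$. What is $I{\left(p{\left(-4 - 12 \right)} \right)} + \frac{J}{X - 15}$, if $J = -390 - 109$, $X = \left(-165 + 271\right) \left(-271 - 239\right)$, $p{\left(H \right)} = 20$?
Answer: $- \frac{15248651}{54075} \approx -281.99$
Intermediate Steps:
$X = -54060$ ($X = 106 \left(-510\right) = -54060$)
$J = -499$
$I{\left(p{\left(-4 - 12 \right)} \right)} + \frac{J}{X - 15} = -282 + \frac{1}{-54060 - 15} \left(-499\right) = -282 + \frac{1}{-54075} \left(-499\right) = -282 - - \frac{499}{54075} = -282 + \frac{499}{54075} = - \frac{15248651}{54075}$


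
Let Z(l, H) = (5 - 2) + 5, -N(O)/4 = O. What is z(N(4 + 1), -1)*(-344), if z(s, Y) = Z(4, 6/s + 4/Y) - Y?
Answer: -3096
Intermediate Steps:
N(O) = -4*O
Z(l, H) = 8 (Z(l, H) = 3 + 5 = 8)
z(s, Y) = 8 - Y
z(N(4 + 1), -1)*(-344) = (8 - 1*(-1))*(-344) = (8 + 1)*(-344) = 9*(-344) = -3096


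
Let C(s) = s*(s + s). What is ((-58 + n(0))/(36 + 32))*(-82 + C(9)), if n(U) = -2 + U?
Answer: -1200/17 ≈ -70.588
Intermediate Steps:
C(s) = 2*s² (C(s) = s*(2*s) = 2*s²)
((-58 + n(0))/(36 + 32))*(-82 + C(9)) = ((-58 + (-2 + 0))/(36 + 32))*(-82 + 2*9²) = ((-58 - 2)/68)*(-82 + 2*81) = (-60*1/68)*(-82 + 162) = -15/17*80 = -1200/17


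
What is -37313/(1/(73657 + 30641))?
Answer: -3891671274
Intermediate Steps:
-37313/(1/(73657 + 30641)) = -37313/(1/104298) = -37313/1/104298 = -37313*104298 = -3891671274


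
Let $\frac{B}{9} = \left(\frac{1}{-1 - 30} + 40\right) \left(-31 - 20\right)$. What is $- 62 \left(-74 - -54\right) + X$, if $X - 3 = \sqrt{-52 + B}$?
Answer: $1243 + \frac{i \sqrt{17679703}}{31} \approx 1243.0 + 135.64 i$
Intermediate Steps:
$B = - \frac{568701}{31}$ ($B = 9 \left(\frac{1}{-1 - 30} + 40\right) \left(-31 - 20\right) = 9 \left(\frac{1}{-31} + 40\right) \left(-51\right) = 9 \left(- \frac{1}{31} + 40\right) \left(-51\right) = 9 \cdot \frac{1239}{31} \left(-51\right) = 9 \left(- \frac{63189}{31}\right) = - \frac{568701}{31} \approx -18345.0$)
$X = 3 + \frac{i \sqrt{17679703}}{31}$ ($X = 3 + \sqrt{-52 - \frac{568701}{31}} = 3 + \sqrt{- \frac{570313}{31}} = 3 + \frac{i \sqrt{17679703}}{31} \approx 3.0 + 135.64 i$)
$- 62 \left(-74 - -54\right) + X = - 62 \left(-74 - -54\right) + \left(3 + \frac{i \sqrt{17679703}}{31}\right) = - 62 \left(-74 + 54\right) + \left(3 + \frac{i \sqrt{17679703}}{31}\right) = \left(-62\right) \left(-20\right) + \left(3 + \frac{i \sqrt{17679703}}{31}\right) = 1240 + \left(3 + \frac{i \sqrt{17679703}}{31}\right) = 1243 + \frac{i \sqrt{17679703}}{31}$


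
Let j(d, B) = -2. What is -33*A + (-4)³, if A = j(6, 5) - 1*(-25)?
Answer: -823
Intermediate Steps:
A = 23 (A = -2 - 1*(-25) = -2 + 25 = 23)
-33*A + (-4)³ = -33*23 + (-4)³ = -759 - 64 = -823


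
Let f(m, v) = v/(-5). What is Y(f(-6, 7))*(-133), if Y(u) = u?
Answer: 931/5 ≈ 186.20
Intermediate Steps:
f(m, v) = -v/5 (f(m, v) = v*(-⅕) = -v/5)
Y(f(-6, 7))*(-133) = -⅕*7*(-133) = -7/5*(-133) = 931/5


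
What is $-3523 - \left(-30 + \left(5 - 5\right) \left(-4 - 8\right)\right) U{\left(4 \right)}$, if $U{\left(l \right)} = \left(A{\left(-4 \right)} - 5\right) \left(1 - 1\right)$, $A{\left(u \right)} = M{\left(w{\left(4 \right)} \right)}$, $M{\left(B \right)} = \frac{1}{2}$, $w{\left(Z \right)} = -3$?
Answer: $-3523$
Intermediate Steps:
$M{\left(B \right)} = \frac{1}{2}$
$A{\left(u \right)} = \frac{1}{2}$
$U{\left(l \right)} = 0$ ($U{\left(l \right)} = \left(\frac{1}{2} - 5\right) \left(1 - 1\right) = \left(- \frac{9}{2}\right) 0 = 0$)
$-3523 - \left(-30 + \left(5 - 5\right) \left(-4 - 8\right)\right) U{\left(4 \right)} = -3523 - \left(-30 + \left(5 - 5\right) \left(-4 - 8\right)\right) 0 = -3523 - \left(-30 + 0 \left(-12\right)\right) 0 = -3523 - \left(-30 + 0\right) 0 = -3523 - \left(-30\right) 0 = -3523 - 0 = -3523 + 0 = -3523$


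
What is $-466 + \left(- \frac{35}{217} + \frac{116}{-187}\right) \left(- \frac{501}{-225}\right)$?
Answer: $- \frac{203361827}{434775} \approx -467.74$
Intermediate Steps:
$-466 + \left(- \frac{35}{217} + \frac{116}{-187}\right) \left(- \frac{501}{-225}\right) = -466 + \left(\left(-35\right) \frac{1}{217} + 116 \left(- \frac{1}{187}\right)\right) \left(\left(-501\right) \left(- \frac{1}{225}\right)\right) = -466 + \left(- \frac{5}{31} - \frac{116}{187}\right) \frac{167}{75} = -466 - \frac{756677}{434775} = - \frac{203361827}{434775}$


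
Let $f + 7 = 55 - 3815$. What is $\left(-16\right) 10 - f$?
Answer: $3607$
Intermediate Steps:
$f = -3767$ ($f = -7 + \left(55 - 3815\right) = -7 - 3760 = -3767$)
$\left(-16\right) 10 - f = \left(-16\right) 10 - -3767 = -160 + 3767 = 3607$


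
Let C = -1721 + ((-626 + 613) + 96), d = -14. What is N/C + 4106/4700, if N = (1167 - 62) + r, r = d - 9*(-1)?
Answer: 388907/1924650 ≈ 0.20207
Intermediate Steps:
r = -5 (r = -14 - 9*(-1) = -14 + 9 = -5)
C = -1638 (C = -1721 + (-13 + 96) = -1721 + 83 = -1638)
N = 1100 (N = (1167 - 62) - 5 = 1105 - 5 = 1100)
N/C + 4106/4700 = 1100/(-1638) + 4106/4700 = 1100*(-1/1638) + 4106*(1/4700) = -550/819 + 2053/2350 = 388907/1924650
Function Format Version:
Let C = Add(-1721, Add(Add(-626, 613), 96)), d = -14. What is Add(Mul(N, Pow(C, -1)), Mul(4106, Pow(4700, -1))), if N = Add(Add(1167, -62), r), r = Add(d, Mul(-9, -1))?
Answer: Rational(388907, 1924650) ≈ 0.20207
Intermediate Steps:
r = -5 (r = Add(-14, Mul(-9, -1)) = Add(-14, 9) = -5)
C = -1638 (C = Add(-1721, Add(-13, 96)) = Add(-1721, 83) = -1638)
N = 1100 (N = Add(Add(1167, -62), -5) = Add(1105, -5) = 1100)
Add(Mul(N, Pow(C, -1)), Mul(4106, Pow(4700, -1))) = Add(Mul(1100, Pow(-1638, -1)), Mul(4106, Pow(4700, -1))) = Add(Mul(1100, Rational(-1, 1638)), Mul(4106, Rational(1, 4700))) = Add(Rational(-550, 819), Rational(2053, 2350)) = Rational(388907, 1924650)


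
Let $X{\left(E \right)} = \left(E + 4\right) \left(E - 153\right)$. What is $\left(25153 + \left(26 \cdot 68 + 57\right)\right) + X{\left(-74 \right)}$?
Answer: $42868$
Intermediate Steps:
$X{\left(E \right)} = \left(-153 + E\right) \left(4 + E\right)$ ($X{\left(E \right)} = \left(4 + E\right) \left(-153 + E\right) = \left(-153 + E\right) \left(4 + E\right)$)
$\left(25153 + \left(26 \cdot 68 + 57\right)\right) + X{\left(-74 \right)} = \left(25153 + \left(26 \cdot 68 + 57\right)\right) - \left(-10414 - 5476\right) = \left(25153 + \left(1768 + 57\right)\right) + \left(-612 + 5476 + 11026\right) = \left(25153 + 1825\right) + 15890 = 26978 + 15890 = 42868$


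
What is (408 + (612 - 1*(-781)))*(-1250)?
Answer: -2251250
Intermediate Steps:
(408 + (612 - 1*(-781)))*(-1250) = (408 + (612 + 781))*(-1250) = (408 + 1393)*(-1250) = 1801*(-1250) = -2251250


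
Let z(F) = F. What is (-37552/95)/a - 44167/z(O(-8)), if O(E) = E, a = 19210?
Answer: 40301133117/7299800 ≈ 5520.9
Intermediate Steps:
(-37552/95)/a - 44167/z(O(-8)) = -37552/95/19210 - 44167/(-8) = -37552*1/95*(1/19210) - 44167*(-⅛) = -37552/95*1/19210 + 44167/8 = -18776/912475 + 44167/8 = 40301133117/7299800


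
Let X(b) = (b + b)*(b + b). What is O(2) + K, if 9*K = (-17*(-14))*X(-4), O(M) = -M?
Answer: 15214/9 ≈ 1690.4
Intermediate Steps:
X(b) = 4*b**2 (X(b) = (2*b)*(2*b) = 4*b**2)
K = 15232/9 (K = ((-17*(-14))*(4*(-4)**2))/9 = (238*(4*16))/9 = (238*64)/9 = (1/9)*15232 = 15232/9 ≈ 1692.4)
O(2) + K = -1*2 + 15232/9 = -2 + 15232/9 = 15214/9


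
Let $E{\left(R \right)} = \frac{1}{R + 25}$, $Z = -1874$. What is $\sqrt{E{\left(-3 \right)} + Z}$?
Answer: $\frac{i \sqrt{906994}}{22} \approx 43.289 i$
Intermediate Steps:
$E{\left(R \right)} = \frac{1}{25 + R}$
$\sqrt{E{\left(-3 \right)} + Z} = \sqrt{\frac{1}{25 - 3} - 1874} = \sqrt{\frac{1}{22} - 1874} = \sqrt{- \frac{41227}{22}} = \frac{i \sqrt{906994}}{22}$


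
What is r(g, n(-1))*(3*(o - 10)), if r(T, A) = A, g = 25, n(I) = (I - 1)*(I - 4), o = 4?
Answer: -180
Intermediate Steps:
n(I) = (-1 + I)*(-4 + I)
r(g, n(-1))*(3*(o - 10)) = (4 + (-1)² - 5*(-1))*(3*(4 - 10)) = (4 + 1 + 5)*(3*(-6)) = 10*(-18) = -180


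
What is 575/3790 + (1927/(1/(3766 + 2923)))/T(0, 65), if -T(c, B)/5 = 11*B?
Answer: -9769983749/2709850 ≈ -3605.4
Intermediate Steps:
T(c, B) = -55*B
575/3790 + (1927/(1/(3766 + 2923)))/T(0, 65) = 575/3790 + (1927/(1/(3766 + 2923)))/((-55*65)) = 575*(1/3790) + (1927/(1/6689))/(-3575) = 115/758 + (1927/(1/6689))*(-1/3575) = 115/758 + (1927*6689)*(-1/3575) = 115/758 + 12889703*(-1/3575) = 115/758 - 12889703/3575 = -9769983749/2709850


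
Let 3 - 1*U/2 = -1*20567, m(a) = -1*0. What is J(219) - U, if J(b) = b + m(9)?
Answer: -40921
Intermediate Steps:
m(a) = 0
J(b) = b (J(b) = b + 0 = b)
U = 41140 (U = 6 - (-2)*20567 = 6 - 2*(-20567) = 6 + 41134 = 41140)
J(219) - U = 219 - 1*41140 = 219 - 41140 = -40921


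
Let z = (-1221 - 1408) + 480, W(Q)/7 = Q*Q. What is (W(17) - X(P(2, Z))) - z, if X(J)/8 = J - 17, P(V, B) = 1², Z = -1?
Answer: 4300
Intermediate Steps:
W(Q) = 7*Q² (W(Q) = 7*(Q*Q) = 7*Q²)
z = -2149 (z = -2629 + 480 = -2149)
P(V, B) = 1
X(J) = -136 + 8*J (X(J) = 8*(J - 17) = 8*(-17 + J) = -136 + 8*J)
(W(17) - X(P(2, Z))) - z = (7*17² - (-136 + 8*1)) - 1*(-2149) = (7*289 - (-136 + 8)) + 2149 = (2023 - 1*(-128)) + 2149 = (2023 + 128) + 2149 = 2151 + 2149 = 4300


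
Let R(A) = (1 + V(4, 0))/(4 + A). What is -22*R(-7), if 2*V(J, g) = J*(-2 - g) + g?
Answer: -22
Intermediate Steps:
V(J, g) = g/2 + J*(-2 - g)/2 (V(J, g) = (J*(-2 - g) + g)/2 = (g + J*(-2 - g))/2 = g/2 + J*(-2 - g)/2)
R(A) = -3/(4 + A) (R(A) = (1 + ((½)*0 - 1*4 - ½*4*0))/(4 + A) = (1 + (0 - 4 + 0))/(4 + A) = (1 - 4)/(4 + A) = -3/(4 + A))
-22*R(-7) = -(-66)/(4 - 7) = -(-66)/(-3) = -(-66)*(-1)/3 = -22*1 = -22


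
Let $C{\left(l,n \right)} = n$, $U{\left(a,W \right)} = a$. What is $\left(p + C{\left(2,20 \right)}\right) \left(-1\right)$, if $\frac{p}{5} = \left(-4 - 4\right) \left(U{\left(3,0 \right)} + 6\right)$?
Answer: $340$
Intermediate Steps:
$p = -360$ ($p = 5 \left(-4 - 4\right) \left(3 + 6\right) = 5 \left(-4 - 4\right) 9 = 5 \left(\left(-8\right) 9\right) = 5 \left(-72\right) = -360$)
$\left(p + C{\left(2,20 \right)}\right) \left(-1\right) = \left(-360 + 20\right) \left(-1\right) = \left(-340\right) \left(-1\right) = 340$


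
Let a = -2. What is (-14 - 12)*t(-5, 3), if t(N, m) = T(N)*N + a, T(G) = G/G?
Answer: 182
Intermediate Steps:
T(G) = 1
t(N, m) = -2 + N (t(N, m) = 1*N - 2 = N - 2 = -2 + N)
(-14 - 12)*t(-5, 3) = (-14 - 12)*(-2 - 5) = -26*(-7) = 182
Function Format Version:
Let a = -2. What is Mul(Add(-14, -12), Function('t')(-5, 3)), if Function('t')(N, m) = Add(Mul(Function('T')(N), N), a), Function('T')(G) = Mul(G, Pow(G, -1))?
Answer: 182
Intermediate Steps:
Function('T')(G) = 1
Function('t')(N, m) = Add(-2, N) (Function('t')(N, m) = Add(Mul(1, N), -2) = Add(N, -2) = Add(-2, N))
Mul(Add(-14, -12), Function('t')(-5, 3)) = Mul(Add(-14, -12), Add(-2, -5)) = Mul(-26, -7) = 182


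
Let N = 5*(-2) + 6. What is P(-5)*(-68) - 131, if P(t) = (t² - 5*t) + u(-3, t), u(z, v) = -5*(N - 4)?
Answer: -6251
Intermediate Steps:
N = -4 (N = -10 + 6 = -4)
u(z, v) = 40 (u(z, v) = -5*(-4 - 4) = -5*(-8) = 40)
P(t) = 40 + t² - 5*t (P(t) = (t² - 5*t) + 40 = 40 + t² - 5*t)
P(-5)*(-68) - 131 = (40 + (-5)² - 5*(-5))*(-68) - 131 = (40 + 25 + 25)*(-68) - 131 = 90*(-68) - 131 = -6120 - 131 = -6251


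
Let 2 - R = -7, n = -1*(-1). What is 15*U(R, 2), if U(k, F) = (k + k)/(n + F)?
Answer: 90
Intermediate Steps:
n = 1
R = 9 (R = 2 - 1*(-7) = 2 + 7 = 9)
U(k, F) = 2*k/(1 + F) (U(k, F) = (k + k)/(1 + F) = (2*k)/(1 + F) = 2*k/(1 + F))
15*U(R, 2) = 15*(2*9/(1 + 2)) = 15*(2*9/3) = 15*(2*9*(⅓)) = 15*6 = 90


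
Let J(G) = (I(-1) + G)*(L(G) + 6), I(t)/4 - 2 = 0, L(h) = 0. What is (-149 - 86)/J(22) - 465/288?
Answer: -841/288 ≈ -2.9201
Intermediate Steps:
I(t) = 8 (I(t) = 8 + 4*0 = 8 + 0 = 8)
J(G) = 48 + 6*G (J(G) = (8 + G)*(0 + 6) = (8 + G)*6 = 48 + 6*G)
(-149 - 86)/J(22) - 465/288 = (-149 - 86)/(48 + 6*22) - 465/288 = -235/(48 + 132) - 465*1/288 = -235/180 - 155/96 = -235*1/180 - 155/96 = -47/36 - 155/96 = -841/288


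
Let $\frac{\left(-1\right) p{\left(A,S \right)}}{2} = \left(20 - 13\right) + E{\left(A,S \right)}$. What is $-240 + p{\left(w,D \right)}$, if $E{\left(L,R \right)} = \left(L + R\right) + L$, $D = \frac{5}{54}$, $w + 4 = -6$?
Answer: $- \frac{5783}{27} \approx -214.19$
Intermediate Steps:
$w = -10$ ($w = -4 - 6 = -10$)
$D = \frac{5}{54}$ ($D = 5 \cdot \frac{1}{54} = \frac{5}{54} \approx 0.092593$)
$E{\left(L,R \right)} = R + 2 L$
$p{\left(A,S \right)} = -14 - 4 A - 2 S$ ($p{\left(A,S \right)} = - 2 \left(\left(20 - 13\right) + \left(S + 2 A\right)\right) = - 2 \left(7 + \left(S + 2 A\right)\right) = - 2 \left(7 + S + 2 A\right) = -14 - 4 A - 2 S$)
$-240 + p{\left(w,D \right)} = -240 - - \frac{697}{27} = -240 + \frac{697}{27} = - \frac{5783}{27}$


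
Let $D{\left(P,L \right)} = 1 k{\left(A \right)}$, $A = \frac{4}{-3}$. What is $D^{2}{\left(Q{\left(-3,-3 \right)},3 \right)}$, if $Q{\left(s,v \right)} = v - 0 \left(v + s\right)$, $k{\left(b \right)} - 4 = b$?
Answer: $\frac{64}{9} \approx 7.1111$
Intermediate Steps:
$A = - \frac{4}{3}$ ($A = 4 \left(- \frac{1}{3}\right) = - \frac{4}{3} \approx -1.3333$)
$k{\left(b \right)} = 4 + b$
$Q{\left(s,v \right)} = v$ ($Q{\left(s,v \right)} = v - 0 \left(s + v\right) = v - 0 = v + 0 = v$)
$D{\left(P,L \right)} = \frac{8}{3}$ ($D{\left(P,L \right)} = 1 \left(4 - \frac{4}{3}\right) = 1 \cdot \frac{8}{3} = \frac{8}{3}$)
$D^{2}{\left(Q{\left(-3,-3 \right)},3 \right)} = \left(\frac{8}{3}\right)^{2} = \frac{64}{9}$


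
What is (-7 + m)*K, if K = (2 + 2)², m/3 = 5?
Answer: 128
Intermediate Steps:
m = 15 (m = 3*5 = 15)
K = 16 (K = 4² = 16)
(-7 + m)*K = (-7 + 15)*16 = 8*16 = 128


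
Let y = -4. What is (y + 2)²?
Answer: 4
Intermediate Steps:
(y + 2)² = (-4 + 2)² = (-2)² = 4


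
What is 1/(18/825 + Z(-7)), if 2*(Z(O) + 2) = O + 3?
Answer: -275/1094 ≈ -0.25137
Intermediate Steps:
Z(O) = -½ + O/2 (Z(O) = -2 + (O + 3)/2 = -2 + (3 + O)/2 = -2 + (3/2 + O/2) = -½ + O/2)
1/(18/825 + Z(-7)) = 1/(18/825 + (-½ + (½)*(-7))) = 1/(18*(1/825) + (-½ - 7/2)) = 1/(6/275 - 4) = 1/(-1094/275) = -275/1094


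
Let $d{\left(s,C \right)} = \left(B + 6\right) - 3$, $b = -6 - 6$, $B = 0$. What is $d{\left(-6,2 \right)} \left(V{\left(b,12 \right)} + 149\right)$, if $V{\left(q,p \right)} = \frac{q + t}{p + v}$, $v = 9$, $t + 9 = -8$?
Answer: $\frac{3100}{7} \approx 442.86$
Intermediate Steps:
$b = -12$
$t = -17$ ($t = -9 - 8 = -17$)
$d{\left(s,C \right)} = 3$ ($d{\left(s,C \right)} = \left(0 + 6\right) - 3 = 6 - 3 = 3$)
$V{\left(q,p \right)} = \frac{-17 + q}{9 + p}$ ($V{\left(q,p \right)} = \frac{q - 17}{p + 9} = \frac{-17 + q}{9 + p}$)
$d{\left(-6,2 \right)} \left(V{\left(b,12 \right)} + 149\right) = 3 \left(\frac{-17 - 12}{9 + 12} + 149\right) = 3 \left(\frac{1}{21} \left(-29\right) + 149\right) = 3 \left(- \frac{29}{21} + 149\right) = 3 \cdot \frac{3100}{21} = \frac{3100}{7}$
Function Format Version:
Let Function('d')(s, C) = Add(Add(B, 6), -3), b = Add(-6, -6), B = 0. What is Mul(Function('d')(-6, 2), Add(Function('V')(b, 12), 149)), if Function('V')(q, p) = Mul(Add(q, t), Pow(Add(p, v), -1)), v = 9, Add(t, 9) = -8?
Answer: Rational(3100, 7) ≈ 442.86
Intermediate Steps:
b = -12
t = -17 (t = Add(-9, -8) = -17)
Function('d')(s, C) = 3 (Function('d')(s, C) = Add(Add(0, 6), -3) = Add(6, -3) = 3)
Function('V')(q, p) = Mul(Pow(Add(9, p), -1), Add(-17, q)) (Function('V')(q, p) = Mul(Add(q, -17), Pow(Add(p, 9), -1)) = Mul(Add(-17, q), Pow(Add(9, p), -1)) = Mul(Pow(Add(9, p), -1), Add(-17, q)))
Mul(Function('d')(-6, 2), Add(Function('V')(b, 12), 149)) = Mul(3, Add(Mul(Pow(Add(9, 12), -1), Add(-17, -12)), 149)) = Mul(3, Add(Mul(Pow(21, -1), -29), 149)) = Mul(3, Add(Mul(Rational(1, 21), -29), 149)) = Mul(3, Add(Rational(-29, 21), 149)) = Mul(3, Rational(3100, 21)) = Rational(3100, 7)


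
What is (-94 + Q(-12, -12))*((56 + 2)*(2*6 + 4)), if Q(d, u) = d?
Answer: -98368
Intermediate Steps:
(-94 + Q(-12, -12))*((56 + 2)*(2*6 + 4)) = (-94 - 12)*((56 + 2)*(2*6 + 4)) = -6148*(12 + 4) = -6148*16 = -106*928 = -98368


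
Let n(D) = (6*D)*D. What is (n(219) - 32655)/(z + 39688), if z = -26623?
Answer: 85037/4355 ≈ 19.526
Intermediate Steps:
n(D) = 6*D²
(n(219) - 32655)/(z + 39688) = (6*219² - 32655)/(-26623 + 39688) = (6*47961 - 32655)/13065 = (287766 - 32655)*(1/13065) = 255111*(1/13065) = 85037/4355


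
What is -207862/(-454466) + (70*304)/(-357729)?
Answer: 32343614459/81287833857 ≈ 0.39789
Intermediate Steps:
-207862/(-454466) + (70*304)/(-357729) = -207862*(-1/454466) + 21280*(-1/357729) = 103931/227233 - 21280/357729 = 32343614459/81287833857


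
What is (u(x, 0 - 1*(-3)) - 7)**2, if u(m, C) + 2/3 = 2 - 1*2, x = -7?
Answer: 529/9 ≈ 58.778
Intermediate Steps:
u(m, C) = -2/3 (u(m, C) = -2/3 + (2 - 1*2) = -2/3 + (2 - 2) = -2/3 + 0 = -2/3)
(u(x, 0 - 1*(-3)) - 7)**2 = (-2/3 - 7)**2 = (-23/3)**2 = 529/9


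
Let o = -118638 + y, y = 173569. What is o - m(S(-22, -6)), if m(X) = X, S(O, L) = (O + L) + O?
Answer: 54981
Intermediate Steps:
S(O, L) = L + 2*O (S(O, L) = (L + O) + O = L + 2*O)
o = 54931 (o = -118638 + 173569 = 54931)
o - m(S(-22, -6)) = 54931 - (-6 + 2*(-22)) = 54931 - (-6 - 44) = 54931 - 1*(-50) = 54931 + 50 = 54981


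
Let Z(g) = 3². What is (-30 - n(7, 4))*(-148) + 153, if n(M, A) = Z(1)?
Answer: 5925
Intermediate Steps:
Z(g) = 9
n(M, A) = 9
(-30 - n(7, 4))*(-148) + 153 = (-30 - 1*9)*(-148) + 153 = (-30 - 9)*(-148) + 153 = -39*(-148) + 153 = 5772 + 153 = 5925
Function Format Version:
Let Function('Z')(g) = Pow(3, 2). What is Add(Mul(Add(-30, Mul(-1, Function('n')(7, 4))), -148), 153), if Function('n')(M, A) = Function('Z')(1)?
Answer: 5925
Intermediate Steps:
Function('Z')(g) = 9
Function('n')(M, A) = 9
Add(Mul(Add(-30, Mul(-1, Function('n')(7, 4))), -148), 153) = Add(Mul(Add(-30, Mul(-1, 9)), -148), 153) = Add(Mul(Add(-30, -9), -148), 153) = Add(Mul(-39, -148), 153) = Add(5772, 153) = 5925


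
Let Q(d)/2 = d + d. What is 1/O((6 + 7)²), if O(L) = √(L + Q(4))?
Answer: √185/185 ≈ 0.073521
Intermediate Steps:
Q(d) = 4*d (Q(d) = 2*(d + d) = 2*(2*d) = 4*d)
O(L) = √(16 + L) (O(L) = √(L + 4*4) = √(L + 16) = √(16 + L))
1/O((6 + 7)²) = 1/(√(16 + (6 + 7)²)) = 1/(√(16 + 13²)) = 1/(√(16 + 169)) = 1/(√185) = √185/185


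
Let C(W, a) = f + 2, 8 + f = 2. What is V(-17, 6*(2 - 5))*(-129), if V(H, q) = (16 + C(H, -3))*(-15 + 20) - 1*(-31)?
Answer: -11739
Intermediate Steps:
f = -6 (f = -8 + 2 = -6)
C(W, a) = -4 (C(W, a) = -6 + 2 = -4)
V(H, q) = 91 (V(H, q) = (16 - 4)*(-15 + 20) - 1*(-31) = 12*5 + 31 = 60 + 31 = 91)
V(-17, 6*(2 - 5))*(-129) = 91*(-129) = -11739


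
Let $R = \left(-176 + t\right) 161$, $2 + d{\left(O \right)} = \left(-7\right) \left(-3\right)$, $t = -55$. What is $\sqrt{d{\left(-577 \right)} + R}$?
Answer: $2 i \sqrt{9293} \approx 192.8 i$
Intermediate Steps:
$d{\left(O \right)} = 19$ ($d{\left(O \right)} = -2 - -21 = -2 + 21 = 19$)
$R = -37191$ ($R = \left(-176 - 55\right) 161 = \left(-231\right) 161 = -37191$)
$\sqrt{d{\left(-577 \right)} + R} = \sqrt{19 - 37191} = \sqrt{-37172} = 2 i \sqrt{9293}$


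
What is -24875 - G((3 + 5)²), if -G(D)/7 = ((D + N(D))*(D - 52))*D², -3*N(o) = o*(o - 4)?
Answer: -418406699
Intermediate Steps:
N(o) = -o*(-4 + o)/3 (N(o) = -o*(o - 4)/3 = -o*(-4 + o)/3)
G(D) = -7*D²*(-52 + D)*(D + D*(4 - D)/3) (G(D) = -7*(D + D*(4 - D)/3)*(D - 52)*D² = -7*(D + D*(4 - D)/3)*(-52 + D)*D² = -7*(-52 + D)*(D + D*(4 - D)/3)*D² = -7*D²*(-52 + D)*(D + D*(4 - D)/3))
-24875 - G((3 + 5)²) = -24875 - 7*((3 + 5)²)³*(364 + ((3 + 5)²)² - 59*(3 + 5)²)/3 = -24875 - 7*(8²)³*(364 + (8²)² - 59*8²)/3 = -24875 - 7*64³*(364 + 64² - 59*64)/3 = -24875 - 7*262144*(364 + 4096 - 3776)/3 = -24875 - 7*262144*684/3 = -24875 - 1*418381824 = -24875 - 418381824 = -418406699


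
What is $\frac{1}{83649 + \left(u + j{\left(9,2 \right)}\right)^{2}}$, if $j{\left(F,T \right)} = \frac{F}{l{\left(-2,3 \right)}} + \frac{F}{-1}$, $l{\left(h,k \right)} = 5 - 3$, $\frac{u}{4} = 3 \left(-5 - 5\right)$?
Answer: $\frac{4}{396597} \approx 1.0086 \cdot 10^{-5}$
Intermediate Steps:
$u = -120$ ($u = 4 \cdot 3 \left(-5 - 5\right) = 4 \cdot 3 \left(-10\right) = 4 \left(-30\right) = -120$)
$l{\left(h,k \right)} = 2$ ($l{\left(h,k \right)} = 5 - 3 = 2$)
$j{\left(F,T \right)} = - \frac{F}{2}$ ($j{\left(F,T \right)} = \frac{F}{2} + \frac{F}{-1} = F \frac{1}{2} + F \left(-1\right) = \frac{F}{2} - F = - \frac{F}{2}$)
$\frac{1}{83649 + \left(u + j{\left(9,2 \right)}\right)^{2}} = \frac{1}{83649 + \left(-120 - \frac{9}{2}\right)^{2}} = \frac{1}{83649 + \left(- \frac{249}{2}\right)^{2}} = \frac{1}{83649 + \frac{62001}{4}} = \frac{1}{\frac{396597}{4}} = \frac{4}{396597}$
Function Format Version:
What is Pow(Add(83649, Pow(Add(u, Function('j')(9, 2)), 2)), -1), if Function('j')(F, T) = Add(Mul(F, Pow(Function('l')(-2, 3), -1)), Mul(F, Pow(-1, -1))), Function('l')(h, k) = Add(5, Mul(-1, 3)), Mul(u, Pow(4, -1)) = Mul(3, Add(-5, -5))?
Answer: Rational(4, 396597) ≈ 1.0086e-5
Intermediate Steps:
u = -120 (u = Mul(4, Mul(3, Add(-5, -5))) = Mul(4, Mul(3, -10)) = Mul(4, -30) = -120)
Function('l')(h, k) = 2 (Function('l')(h, k) = Add(5, -3) = 2)
Function('j')(F, T) = Mul(Rational(-1, 2), F) (Function('j')(F, T) = Add(Mul(F, Pow(2, -1)), Mul(F, Pow(-1, -1))) = Add(Mul(F, Rational(1, 2)), Mul(F, -1)) = Add(Mul(Rational(1, 2), F), Mul(-1, F)) = Mul(Rational(-1, 2), F))
Pow(Add(83649, Pow(Add(u, Function('j')(9, 2)), 2)), -1) = Pow(Add(83649, Pow(Add(-120, Mul(Rational(-1, 2), 9)), 2)), -1) = Pow(Add(83649, Pow(Add(-120, Rational(-9, 2)), 2)), -1) = Pow(Add(83649, Pow(Rational(-249, 2), 2)), -1) = Pow(Add(83649, Rational(62001, 4)), -1) = Pow(Rational(396597, 4), -1) = Rational(4, 396597)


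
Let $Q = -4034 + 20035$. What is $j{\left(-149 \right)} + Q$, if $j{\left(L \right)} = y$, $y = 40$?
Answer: $16041$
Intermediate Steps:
$j{\left(L \right)} = 40$
$Q = 16001$
$j{\left(-149 \right)} + Q = 40 + 16001 = 16041$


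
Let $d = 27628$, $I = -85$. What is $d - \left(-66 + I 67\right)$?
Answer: $33389$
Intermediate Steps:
$d - \left(-66 + I 67\right) = 27628 - \left(-66 - 5695\right) = 27628 - -5761 = 27628 + 5761 = 33389$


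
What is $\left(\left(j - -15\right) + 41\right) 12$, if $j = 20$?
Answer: $912$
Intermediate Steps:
$\left(\left(j - -15\right) + 41\right) 12 = \left(\left(20 - -15\right) + 41\right) 12 = \left(\left(20 + 15\right) + 41\right) 12 = \left(35 + 41\right) 12 = 76 \cdot 12 = 912$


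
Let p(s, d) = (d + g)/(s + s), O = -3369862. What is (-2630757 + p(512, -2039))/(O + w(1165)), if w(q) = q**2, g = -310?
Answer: 897965839/686980096 ≈ 1.3071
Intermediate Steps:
p(s, d) = (-310 + d)/(2*s) (p(s, d) = (d - 310)/(s + s) = (-310 + d)/((2*s)) = (-310 + d)*(1/(2*s)) = (-310 + d)/(2*s))
(-2630757 + p(512, -2039))/(O + w(1165)) = (-2630757 + (1/2)*(-310 - 2039)/512)/(-3369862 + 1165**2) = (-2630757 + (1/2)*(1/512)*(-2349))/(-3369862 + 1357225) = (-2630757 - 2349/1024)/(-2012637) = -2693897517/1024*(-1/2012637) = 897965839/686980096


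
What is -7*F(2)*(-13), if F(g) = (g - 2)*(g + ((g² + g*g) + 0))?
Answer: 0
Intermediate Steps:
F(g) = (-2 + g)*(g + 2*g²) (F(g) = (-2 + g)*(g + ((g² + g²) + 0)) = (-2 + g)*(g + (2*g² + 0)) = (-2 + g)*(g + 2*g²))
-7*F(2)*(-13) = -14*(-2 - 3*2 + 2*2²)*(-13) = -14*(-2 - 6 + 2*4)*(-13) = -14*(-2 - 6 + 8)*(-13) = -14*0*(-13) = -7*0*(-13) = 0*(-13) = 0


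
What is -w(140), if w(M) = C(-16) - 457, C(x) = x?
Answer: 473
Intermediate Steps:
w(M) = -473 (w(M) = -16 - 457 = -473)
-w(140) = -1*(-473) = 473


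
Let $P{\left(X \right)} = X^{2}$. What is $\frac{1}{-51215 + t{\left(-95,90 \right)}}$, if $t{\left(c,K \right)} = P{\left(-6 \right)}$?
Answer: $- \frac{1}{51179} \approx -1.9539 \cdot 10^{-5}$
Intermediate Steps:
$t{\left(c,K \right)} = 36$ ($t{\left(c,K \right)} = \left(-6\right)^{2} = 36$)
$\frac{1}{-51215 + t{\left(-95,90 \right)}} = \frac{1}{-51215 + 36} = \frac{1}{-51179} = - \frac{1}{51179}$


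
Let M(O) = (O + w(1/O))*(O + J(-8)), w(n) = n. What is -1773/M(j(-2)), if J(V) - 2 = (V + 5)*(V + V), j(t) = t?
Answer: 591/40 ≈ 14.775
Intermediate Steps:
J(V) = 2 + 2*V*(5 + V) (J(V) = 2 + (V + 5)*(V + V) = 2 + (5 + V)*(2*V) = 2 + 2*V*(5 + V))
M(O) = (50 + O)*(O + 1/O) (M(O) = (O + 1/O)*(O + (2 + 2*(-8)² + 10*(-8))) = (O + 1/O)*(O + (2 + 2*64 - 80)) = (O + 1/O)*(O + (2 + 128 - 80)) = (O + 1/O)*(O + 50) = (O + 1/O)*(50 + O) = (50 + O)*(O + 1/O))
-1773/M(j(-2)) = -1773/(1 + (-2)² + 50*(-2) + 50/(-2)) = -1773/(1 + 4 - 100 + 50*(-½)) = -1773/(1 + 4 - 100 - 25) = -1773/(-120) = -1773*(-1/120) = 591/40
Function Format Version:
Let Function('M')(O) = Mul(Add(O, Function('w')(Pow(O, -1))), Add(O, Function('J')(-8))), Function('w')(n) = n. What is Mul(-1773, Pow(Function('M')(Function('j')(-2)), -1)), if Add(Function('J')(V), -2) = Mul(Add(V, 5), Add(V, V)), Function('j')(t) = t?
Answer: Rational(591, 40) ≈ 14.775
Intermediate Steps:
Function('J')(V) = Add(2, Mul(2, V, Add(5, V))) (Function('J')(V) = Add(2, Mul(Add(V, 5), Add(V, V))) = Add(2, Mul(Add(5, V), Mul(2, V))) = Add(2, Mul(2, V, Add(5, V))))
Function('M')(O) = Mul(Add(50, O), Add(O, Pow(O, -1))) (Function('M')(O) = Mul(Add(O, Pow(O, -1)), Add(O, Add(2, Mul(2, Pow(-8, 2)), Mul(10, -8)))) = Mul(Add(O, Pow(O, -1)), Add(O, Add(2, Mul(2, 64), -80))) = Mul(Add(O, Pow(O, -1)), Add(O, Add(2, 128, -80))) = Mul(Add(O, Pow(O, -1)), Add(O, 50)) = Mul(Add(O, Pow(O, -1)), Add(50, O)) = Mul(Add(50, O), Add(O, Pow(O, -1))))
Mul(-1773, Pow(Function('M')(Function('j')(-2)), -1)) = Mul(-1773, Pow(Add(1, Pow(-2, 2), Mul(50, -2), Mul(50, Pow(-2, -1))), -1)) = Mul(-1773, Pow(Add(1, 4, -100, Mul(50, Rational(-1, 2))), -1)) = Mul(-1773, Pow(Add(1, 4, -100, -25), -1)) = Mul(-1773, Pow(-120, -1)) = Mul(-1773, Rational(-1, 120)) = Rational(591, 40)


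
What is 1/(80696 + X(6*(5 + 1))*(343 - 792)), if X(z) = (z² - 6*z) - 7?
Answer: -1/401081 ≈ -2.4933e-6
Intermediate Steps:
X(z) = -7 + z² - 6*z
1/(80696 + X(6*(5 + 1))*(343 - 792)) = 1/(80696 + (-7 + (6*(5 + 1))² - 36*(5 + 1))*(343 - 792)) = 1/(80696 + (-7 + (6*6)² - 36*6)*(-449)) = 1/(80696 + (-7 + 36² - 6*36)*(-449)) = 1/(80696 + (-7 + 1296 - 216)*(-449)) = 1/(80696 + 1073*(-449)) = 1/(80696 - 481777) = 1/(-401081) = -1/401081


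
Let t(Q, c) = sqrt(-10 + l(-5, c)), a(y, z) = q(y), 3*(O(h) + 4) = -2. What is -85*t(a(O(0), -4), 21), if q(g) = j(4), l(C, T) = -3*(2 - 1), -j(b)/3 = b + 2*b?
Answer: -85*I*sqrt(13) ≈ -306.47*I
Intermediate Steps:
j(b) = -9*b (j(b) = -3*(b + 2*b) = -9*b)
l(C, T) = -3 (l(C, T) = -3*1 = -3)
q(g) = -36 (q(g) = -9*4 = -36)
O(h) = -14/3 (O(h) = -4 + (1/3)*(-2) = -4 - 2/3 = -14/3)
a(y, z) = -36
t(Q, c) = I*sqrt(13) (t(Q, c) = sqrt(-10 - 3) = sqrt(-13) = I*sqrt(13))
-85*t(a(O(0), -4), 21) = -85*I*sqrt(13)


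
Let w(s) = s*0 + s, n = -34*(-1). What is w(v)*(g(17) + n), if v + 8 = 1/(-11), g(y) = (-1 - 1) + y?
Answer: -4361/11 ≈ -396.45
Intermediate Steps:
g(y) = -2 + y
v = -89/11 (v = -8 + 1/(-11) = -8 + 1*(-1/11) = -8 - 1/11 = -89/11 ≈ -8.0909)
n = 34
w(s) = s (w(s) = 0 + s = s)
w(v)*(g(17) + n) = -89*((-2 + 17) + 34)/11 = -89*(15 + 34)/11 = -89/11*49 = -4361/11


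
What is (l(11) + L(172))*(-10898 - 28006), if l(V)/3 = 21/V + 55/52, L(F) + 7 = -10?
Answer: 45060558/143 ≈ 3.1511e+5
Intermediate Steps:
L(F) = -17 (L(F) = -7 - 10 = -17)
l(V) = 165/52 + 63/V (l(V) = 3*(21/V + 55/52) = 3*(55/52 + 21/V) = 165/52 + 63/V)
(l(11) + L(172))*(-10898 - 28006) = ((165/52 + 63/11) - 17)*(-10898 - 28006) = ((165/52 + 63*(1/11)) - 17)*(-38904) = ((165/52 + 63/11) - 17)*(-38904) = (5091/572 - 17)*(-38904) = -4633/572*(-38904) = 45060558/143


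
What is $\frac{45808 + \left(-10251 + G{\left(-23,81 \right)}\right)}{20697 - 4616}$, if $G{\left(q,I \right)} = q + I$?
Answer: $\frac{35615}{16081} \approx 2.2147$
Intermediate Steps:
$G{\left(q,I \right)} = I + q$
$\frac{45808 + \left(-10251 + G{\left(-23,81 \right)}\right)}{20697 - 4616} = \frac{45808 + \left(-10251 + \left(81 - 23\right)\right)}{20697 - 4616} = \frac{45808 + \left(-10251 + 58\right)}{16081} = \left(45808 - 10193\right) \frac{1}{16081} = 35615 \cdot \frac{1}{16081} = \frac{35615}{16081}$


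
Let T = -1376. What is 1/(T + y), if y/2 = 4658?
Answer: 1/7940 ≈ 0.00012594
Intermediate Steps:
y = 9316 (y = 2*4658 = 9316)
1/(T + y) = 1/(-1376 + 9316) = 1/7940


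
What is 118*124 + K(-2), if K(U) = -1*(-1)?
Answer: 14633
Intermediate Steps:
K(U) = 1
118*124 + K(-2) = 118*124 + 1 = 14632 + 1 = 14633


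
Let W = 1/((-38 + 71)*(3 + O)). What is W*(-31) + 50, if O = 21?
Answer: 39569/792 ≈ 49.961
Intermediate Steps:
W = 1/792 (W = 1/((-38 + 71)*(3 + 21)) = 1/(33*24) = 1/792 ≈ 0.0012626)
W*(-31) + 50 = (1/792)*(-31) + 50 = -31/792 + 50 = 39569/792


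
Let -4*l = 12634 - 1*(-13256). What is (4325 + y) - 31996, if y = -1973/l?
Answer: -358197149/12945 ≈ -27671.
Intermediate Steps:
l = -12945/2 (l = -(12634 - 1*(-13256))/4 = -(12634 + 13256)/4 = -¼*25890 = -12945/2 ≈ -6472.5)
y = 3946/12945 (y = -1973/(-12945/2) = -1973*(-2/12945) = 3946/12945 ≈ 0.30483)
(4325 + y) - 31996 = (4325 + 3946/12945) - 31996 = 55991071/12945 - 31996 = -358197149/12945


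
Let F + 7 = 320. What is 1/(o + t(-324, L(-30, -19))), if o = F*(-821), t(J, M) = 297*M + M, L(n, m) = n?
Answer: -1/265913 ≈ -3.7606e-6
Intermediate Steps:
F = 313 (F = -7 + 320 = 313)
t(J, M) = 298*M
o = -256973 (o = 313*(-821) = -256973)
1/(o + t(-324, L(-30, -19))) = 1/(-256973 + 298*(-30)) = 1/(-256973 - 8940) = 1/(-265913) = -1/265913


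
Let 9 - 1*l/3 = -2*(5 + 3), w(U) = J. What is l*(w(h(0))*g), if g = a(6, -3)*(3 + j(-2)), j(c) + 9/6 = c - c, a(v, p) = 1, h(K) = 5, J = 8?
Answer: 900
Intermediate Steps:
w(U) = 8
l = 75 (l = 27 - (-6)*(5 + 3) = 27 - (-6)*8 = 27 - 3*(-16) = 27 + 48 = 75)
j(c) = -3/2 (j(c) = -3/2 + (c - c) = -3/2 + 0 = -3/2)
g = 3/2 (g = 1*(3 - 3/2) = 1*(3/2) = 3/2 ≈ 1.5000)
l*(w(h(0))*g) = 75*(8*(3/2)) = 75*12 = 900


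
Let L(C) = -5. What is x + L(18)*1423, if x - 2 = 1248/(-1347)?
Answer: -3194153/449 ≈ -7113.9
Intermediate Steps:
x = 482/449 (x = 2 + 1248/(-1347) = 2 + 1248*(-1/1347) = 2 - 416/449 = 482/449 ≈ 1.0735)
x + L(18)*1423 = 482/449 - 5*1423 = 482/449 - 7115 = -3194153/449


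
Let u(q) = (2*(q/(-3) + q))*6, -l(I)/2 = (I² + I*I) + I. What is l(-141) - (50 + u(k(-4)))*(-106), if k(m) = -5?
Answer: -78182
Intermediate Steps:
l(I) = -4*I² - 2*I (l(I) = -2*((I² + I*I) + I) = -2*((I² + I²) + I) = -2*(2*I² + I) = -2*(I + 2*I²) = -4*I² - 2*I)
u(q) = 8*q (u(q) = (2*(q*(-⅓) + q))*6 = (2*(-q/3 + q))*6 = (2*(2*q/3))*6 = (4*q/3)*6 = 8*q)
l(-141) - (50 + u(k(-4)))*(-106) = -2*(-141)*(1 + 2*(-141)) - (50 + 8*(-5))*(-106) = -2*(-141)*(1 - 282) - (50 - 40)*(-106) = -2*(-141)*(-281) - 10*(-106) = -79242 - 1*(-1060) = -79242 + 1060 = -78182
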